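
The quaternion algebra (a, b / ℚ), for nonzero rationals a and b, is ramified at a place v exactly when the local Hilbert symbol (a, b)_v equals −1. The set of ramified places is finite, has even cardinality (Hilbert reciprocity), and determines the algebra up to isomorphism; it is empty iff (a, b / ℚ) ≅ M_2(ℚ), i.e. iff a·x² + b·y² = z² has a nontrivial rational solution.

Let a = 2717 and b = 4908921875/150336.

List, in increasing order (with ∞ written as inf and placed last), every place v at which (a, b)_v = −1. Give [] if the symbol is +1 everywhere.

[13, 19]

Mod squares: a ≡ 2717, b ≡ 319. Check v ∈ {∞, 2, 3, 5, 11, 13, 19, 29}.
v=∞: 2717 > 0 and 319 > 0  ⇒  (a,b)_∞ = +1.
v=11: a=11^1·(≡5), b=11^1·(≡8) mod 11; (5|11)=+1, (8|11)=-1; (−1)^{1·1·5}·(+1)^1·(-1)^1 = +1.
v=5: a=5^0·(≡2), b=5^6·(≡1) mod 5; (2|5)=-1, (1|5)=+1; (−1)^{0·6·2}·(-1)^6·(+1)^0 = +1.
v=3: a=3^0·(≡2), b=3^-4·(≡1) mod 3; (2|3)=-1, (1|3)=+1; (−1)^{0·-4·1}·(-1)^-4·(+1)^0 = +1.
v=13: a=13^1·(≡1), b=13^4·(≡7) mod 13; (1|13)=+1, (7|13)=-1; (−1)^{1·4·6}·(+1)^4·(-1)^1 = -1.
v=19: a=19^1·(≡10), b=19^0·(≡10) mod 19; (10|19)=-1, (10|19)=-1; (−1)^{1·0·9}·(-1)^0·(-1)^1 = -1.
v=29: a=29^0·(≡20), b=29^-1·(≡12) mod 29; (20|29)=+1, (12|29)=-1; (−1)^{0·-1·14}·(+1)^-1·(-1)^0 = +1.
v=2: v_2(a)=0, v_2(b)=-6; units ≡ 5, 7 (mod 8); ε·ε+αω+βω = 0·1+0·0+-6·1 ≡ 0  ⇒  (a,b)_2 = +1.
Ram(2717, 319) = {13, 19}; no ℚ_13-point on the conic.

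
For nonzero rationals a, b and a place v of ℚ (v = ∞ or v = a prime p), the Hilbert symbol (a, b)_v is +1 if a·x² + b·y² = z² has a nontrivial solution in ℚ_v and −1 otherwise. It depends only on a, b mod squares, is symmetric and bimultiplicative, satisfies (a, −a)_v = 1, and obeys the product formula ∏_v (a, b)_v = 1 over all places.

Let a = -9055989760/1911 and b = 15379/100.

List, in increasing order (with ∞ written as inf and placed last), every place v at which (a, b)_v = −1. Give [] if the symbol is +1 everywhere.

[2, 13, 17, 19]

Mod squares: a ≡ -62985, b ≡ 91. Check v ∈ {∞, 2, 3, 5, 7, 13, 17, 19, 37}.
v=37: a=37^2·(≡11), b=37^0·(≡18) mod 37; (11|37)=+1, (18|37)=-1; (−1)^{2·0·18}·(+1)^0·(-1)^2 = +1.
v=3: a=3^-1·(≡2), b=3^0·(≡1) mod 3; (2|3)=-1, (1|3)=+1; (−1)^{-1·0·1}·(-1)^0·(+1)^-1 = +1.
v=13: a=13^-1·(≡10), b=13^3·(≡8) mod 13; (10|13)=+1, (8|13)=-1; (−1)^{-1·3·6}·(+1)^3·(-1)^-1 = -1.
v=19: a=19^1·(≡10), b=19^0·(≡13) mod 19; (10|19)=-1, (13|19)=-1; (−1)^{1·0·9}·(-1)^0·(-1)^1 = -1.
v=2: v_2(a)=12, v_2(b)=-2; units ≡ 7, 3 (mod 8); ε·ε+αω+βω = 1·1+12·1+-2·0 ≡ 1  ⇒  (a,b)_2 = -1.
v=∞: -62985 < 0 and 91 > 0  ⇒  (a,b)_∞ = +1.
v=7: a=7^-2·(≡2), b=7^1·(≡3) mod 7; (2|7)=+1, (3|7)=-1; (−1)^{-2·1·3}·(+1)^1·(-1)^-2 = +1.
v=17: a=17^1·(≡8), b=17^0·(≡3) mod 17; (8|17)=+1, (3|17)=-1; (−1)^{1·0·8}·(+1)^0·(-1)^1 = -1.
v=5: a=5^1·(≡3), b=5^-2·(≡1) mod 5; (3|5)=-1, (1|5)=+1; (−1)^{1·-2·2}·(-1)^-2·(+1)^1 = +1.
(-62985, 91 / ℚ) ramifies at {2, 13, 17, 19}: a division algebra.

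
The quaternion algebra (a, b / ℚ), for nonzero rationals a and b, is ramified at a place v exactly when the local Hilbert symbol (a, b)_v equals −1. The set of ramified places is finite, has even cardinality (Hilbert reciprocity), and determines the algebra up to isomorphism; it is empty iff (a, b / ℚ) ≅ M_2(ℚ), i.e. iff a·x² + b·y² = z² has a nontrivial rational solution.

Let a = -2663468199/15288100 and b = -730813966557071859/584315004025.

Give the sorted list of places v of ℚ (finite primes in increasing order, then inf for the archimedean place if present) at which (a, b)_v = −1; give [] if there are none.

(a, b) ≡ (-307951, -11) mod (ℚ^×)²; places V = {2, 3, 5, 7, 11, 17, 23, 29, 31, 37, 41, ∞}.
(a,b)_11: α=0, u≡5; β=1, v≡6 (mod 11); (5|11)=+1, (6|11)=-1; sign (−1)^0·+1^1·-1^0 = +1.
(a,b)_41: α=1, u≡9; β=2, v≡27 (mod 41); (9|41)=+1, (27|41)=-1; sign (−1)^0·+1^2·-1^1 = -1.
(a,b)_31: α=2, u≡23; β=2, v≡5 (mod 31); (23|31)=-1, (5|31)=+1; sign (−1)^0·-1^2·+1^2 = +1.
(a,b)_23: α=-2, u≡15; β=-4, v≡6 (mod 23); (15|23)=-1, (6|23)=+1; sign (−1)^0·-1^-4·+1^-2 = +1.
(a,b)_∞: sgn(-307951)=−, sgn(-11)=−, so -1.
(a,b)_29: α=1, u≡16; β=2, v≡26 (mod 29); (16|29)=+1, (26|29)=-1; sign (−1)^0·+1^2·-1^1 = -1.
(a,b)_5: α=-2, u≡4; β=-2, v≡1 (mod 5); (4|5)=+1, (1|5)=+1; sign (−1)^0·+1^-2·+1^-2 = +1.
(a,b)_17: α=-2, u≡4; β=-4, v≡14 (mod 17); (4|17)=+1, (14|17)=-1; sign (−1)^0·+1^-4·-1^-2 = +1.
(a,b)_7: α=1, u≡4; β=2, v≡6 (mod 7); (4|7)=+1, (6|7)=-1; sign (−1)^0·+1^2·-1^1 = -1.
(a,b)_2: α=-2, β=0; u≡1, v≡5 (mod 8); ε(u)ε(v)=0·0, αω(v)=-2·1, βω(u)=0·0; sum ≡ 0  ⇒  +1.
(a,b)_37: α=1, u≡23; β=2, v≡36 (mod 37); (23|37)=-1, (36|37)=+1; sign (−1)^0·-1^2·+1^1 = +1.
(a,b)_3: α=2, u≡2; β=6, v≡1 (mod 3); (2|3)=-1, (1|3)=+1; sign (−1)^0·-1^6·+1^2 = +1.
Ram(-307951, -11) = {7, 29, 41, ∞}; no ℚ_7-point on the conic.

[7, 29, 41, inf]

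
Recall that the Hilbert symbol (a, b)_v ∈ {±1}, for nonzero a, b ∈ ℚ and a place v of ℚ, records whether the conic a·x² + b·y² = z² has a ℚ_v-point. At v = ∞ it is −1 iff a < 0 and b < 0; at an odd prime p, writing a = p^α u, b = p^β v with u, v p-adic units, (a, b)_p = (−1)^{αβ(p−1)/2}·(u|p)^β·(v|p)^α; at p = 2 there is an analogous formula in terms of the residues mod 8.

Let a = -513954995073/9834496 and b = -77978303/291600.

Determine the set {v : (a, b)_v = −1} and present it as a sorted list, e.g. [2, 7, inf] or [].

[17, 23, 29, inf]

(a, b) ≡ (-34017, -147407) mod (ℚ^×)²; places V = {2, 3, 5, 7, 13, 17, 23, 29, ∞}.
(a,b)_17: α=1, u≡6; β=1, v≡2 (mod 17); (6|17)=-1, (2|17)=+1; sign (−1)^0·-1^1·+1^1 = -1.
(a,b)_5: α=0, u≡2; β=-2, v≡3 (mod 5); (2|5)=-1, (3|5)=-1; sign (−1)^0·-1^-2·-1^0 = +1.
(a,b)_29: α=1, u≡1; β=1, v≡12 (mod 29); (1|29)=+1, (12|29)=-1; sign (−1)^0·+1^1·-1^1 = -1.
(a,b)_3: α=1, u≡1; β=-6, v≡1 (mod 3); (1|3)=+1, (1|3)=+1; sign (−1)^0·+1^-6·+1^1 = +1.
(a,b)_13: α=4, u≡4; β=1, v≡9 (mod 13); (4|13)=+1, (9|13)=+1; sign (−1)^0·+1^1·+1^4 = +1.
(a,b)_∞: sgn(-34017)=−, sgn(-147407)=−, so -1.
(a,b)_7: α=-4, u≡5; β=0, v≡3 (mod 7); (5|7)=-1, (3|7)=-1; sign (−1)^0·-1^0·-1^-4 = +1.
(a,b)_23: α=3, u≡16; β=3, v≡9 (mod 23); (16|23)=+1, (9|23)=+1; sign (−1)^1·+1^3·+1^3 = -1.
(a,b)_2: α=-12, β=-4; u≡7, v≡1 (mod 8); ε(u)ε(v)=1·0, αω(v)=-12·0, βω(u)=-4·0; sum ≡ 0  ⇒  +1.
|Ram(-34017, -147407)| = 4, even; anisotropic at {17, 23, 29, ∞}.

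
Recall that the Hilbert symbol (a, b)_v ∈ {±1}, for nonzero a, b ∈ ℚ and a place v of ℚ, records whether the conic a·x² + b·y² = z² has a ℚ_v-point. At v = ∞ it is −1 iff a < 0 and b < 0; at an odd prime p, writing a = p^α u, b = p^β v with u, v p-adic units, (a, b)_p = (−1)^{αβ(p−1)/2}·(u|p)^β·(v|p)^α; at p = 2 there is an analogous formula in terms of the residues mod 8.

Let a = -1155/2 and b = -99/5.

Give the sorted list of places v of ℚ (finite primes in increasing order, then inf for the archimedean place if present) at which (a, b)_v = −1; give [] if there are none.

(a, b) ≡ (-2310, -55) mod (ℚ^×)²; places V = {2, 3, 5, 7, 11, ∞}.
(a,b)_∞: sgn(-2310)=−, sgn(-55)=−, so -1.
(a,b)_7: α=1, u≡5; β=0, v≡4 (mod 7); (5|7)=-1, (4|7)=+1; sign (−1)^0·-1^0·+1^1 = +1.
(a,b)_3: α=1, u≡1; β=2, v≡2 (mod 3); (1|3)=+1, (2|3)=-1; sign (−1)^0·+1^2·-1^1 = -1.
(a,b)_11: α=1, u≡8; β=1, v≡7 (mod 11); (8|11)=-1, (7|11)=-1; sign (−1)^1·-1^1·-1^1 = -1.
(a,b)_5: α=1, u≡2; β=-1, v≡1 (mod 5); (2|5)=-1, (1|5)=+1; sign (−1)^0·-1^-1·+1^1 = -1.
(a,b)_2: α=-1, β=0; u≡5, v≡1 (mod 8); ε(u)ε(v)=0·0, αω(v)=-1·0, βω(u)=0·1; sum ≡ 0  ⇒  +1.
Ram(-2310, -55) = {3, 5, 11, ∞}; no ℚ_3-point on the conic.

[3, 5, 11, inf]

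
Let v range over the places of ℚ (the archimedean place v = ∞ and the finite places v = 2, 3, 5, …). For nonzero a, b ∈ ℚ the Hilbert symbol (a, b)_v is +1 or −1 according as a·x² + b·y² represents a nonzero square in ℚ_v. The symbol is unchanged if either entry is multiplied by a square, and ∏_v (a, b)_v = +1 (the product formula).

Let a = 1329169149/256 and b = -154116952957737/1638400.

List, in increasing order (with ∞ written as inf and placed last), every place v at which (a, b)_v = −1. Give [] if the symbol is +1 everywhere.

Mod squares: a ≡ 69, b ≡ -9177. Check v ∈ {∞, 2, 3, 5, 7, 11, 17, 19, 23}.
v=3: a=3^3·(≡2), b=3^5·(≡1) mod 3; (2|3)=-1, (1|3)=+1; (−1)^{3·5·1}·(-1)^5·(+1)^3 = +1.
v=17: a=17^0·(≡9), b=17^2·(≡12) mod 17; (9|17)=+1, (12|17)=-1; (−1)^{0·2·8}·(+1)^2·(-1)^0 = +1.
v=7: a=7^2·(≡3), b=7^3·(≡6) mod 7; (3|7)=-1, (6|7)=-1; (−1)^{2·3·3}·(-1)^3·(-1)^2 = -1.
v=5: a=5^0·(≡4), b=5^-2·(≡3) mod 5; (4|5)=+1, (3|5)=-1; (−1)^{0·-2·2}·(+1)^-2·(-1)^0 = +1.
v=2: v_2(a)=-8, v_2(b)=-16; units ≡ 5, 7 (mod 8); ε·ε+αω+βω = 0·1+-8·0+-16·1 ≡ 0  ⇒  (a,b)_2 = +1.
v=19: a=19^2·(≡12), b=19^1·(≡7) mod 19; (12|19)=-1, (7|19)=+1; (−1)^{2·1·9}·(-1)^1·(+1)^2 = -1.
v=23: a=23^1·(≡16), b=23^1·(≡10) mod 23; (16|23)=+1, (10|23)=-1; (−1)^{1·1·11}·(+1)^1·(-1)^1 = +1.
v=∞: 69 > 0 and -9177 < 0  ⇒  (a,b)_∞ = +1.
v=11: a=11^2·(≡9), b=11^4·(≡8) mod 11; (9|11)=+1, (8|11)=-1; (−1)^{2·4·5}·(+1)^4·(-1)^2 = +1.
Ram(69, -9177) = {7, 19}; no ℚ_7-point on the conic.

[7, 19]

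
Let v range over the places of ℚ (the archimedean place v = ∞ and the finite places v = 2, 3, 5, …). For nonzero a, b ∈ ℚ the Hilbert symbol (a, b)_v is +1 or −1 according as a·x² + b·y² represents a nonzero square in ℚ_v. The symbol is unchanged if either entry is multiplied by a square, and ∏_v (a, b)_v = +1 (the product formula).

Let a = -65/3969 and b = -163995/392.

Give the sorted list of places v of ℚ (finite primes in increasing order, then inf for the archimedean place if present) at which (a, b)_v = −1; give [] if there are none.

Mod squares: a ≡ -65, b ≡ -390. Check v ∈ {∞, 2, 3, 5, 7, 13, 29}.
v=7: a=7^-2·(≡3), b=7^-2·(≡1) mod 7; (3|7)=-1, (1|7)=+1; (−1)^{-2·-2·3}·(-1)^-2·(+1)^-2 = +1.
v=2: v_2(a)=0, v_2(b)=-3; units ≡ 7, 5 (mod 8); ε·ε+αω+βω = 1·0+0·1+-3·0 ≡ 0  ⇒  (a,b)_2 = +1.
v=3: a=3^-4·(≡1), b=3^1·(≡2) mod 3; (1|3)=+1, (2|3)=-1; (−1)^{-4·1·1}·(+1)^1·(-1)^-4 = +1.
v=5: a=5^1·(≡3), b=5^1·(≡3) mod 5; (3|5)=-1, (3|5)=-1; (−1)^{1·1·2}·(-1)^1·(-1)^1 = +1.
v=29: a=29^0·(≡9), b=29^2·(≡16) mod 29; (9|29)=+1, (16|29)=+1; (−1)^{0·2·14}·(+1)^2·(+1)^0 = +1.
v=13: a=13^1·(≡2), b=13^1·(≡4) mod 13; (2|13)=-1, (4|13)=+1; (−1)^{1·1·6}·(-1)^1·(+1)^1 = -1.
v=∞: -65 < 0 and -390 < 0  ⇒  (a,b)_∞ = -1.
(-65, -390 / ℚ) ramifies at {13, ∞}: a division algebra.

[13, inf]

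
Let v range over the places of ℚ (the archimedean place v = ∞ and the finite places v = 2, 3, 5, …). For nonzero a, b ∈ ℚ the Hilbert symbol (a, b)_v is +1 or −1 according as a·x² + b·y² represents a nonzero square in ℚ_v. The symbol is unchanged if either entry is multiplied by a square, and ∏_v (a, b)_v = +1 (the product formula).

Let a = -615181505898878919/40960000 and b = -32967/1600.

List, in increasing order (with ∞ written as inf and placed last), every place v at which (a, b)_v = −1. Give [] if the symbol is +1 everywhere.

[7, 11, 31, inf]

Mod squares: a ≡ -566036471, b ≡ -407. Check v ∈ {∞, 2, 3, 5, 7, 11, 13, 17, 29, 31, 37}.
v=7: a=7^1·(≡1), b=7^0·(≡6) mod 7; (1|7)=+1, (6|7)=-1; (−1)^{1·0·3}·(+1)^0·(-1)^1 = -1.
v=11: a=11^3·(≡8), b=11^1·(≡10) mod 11; (8|11)=-1, (10|11)=-1; (−1)^{3·1·5}·(-1)^1·(-1)^3 = -1.
v=∞: -566036471 < 0 and -407 < 0  ⇒  (a,b)_∞ = -1.
v=31: a=31^1·(≡7), b=31^0·(≡27) mod 31; (7|31)=+1, (27|31)=-1; (−1)^{1·0·15}·(+1)^0·(-1)^1 = -1.
v=3: a=3^8·(≡1), b=3^4·(≡1) mod 3; (1|3)=+1, (1|3)=+1; (−1)^{8·4·1}·(+1)^4·(+1)^8 = +1.
v=5: a=5^-4·(≡1), b=5^-2·(≡2) mod 5; (1|5)=+1, (2|5)=-1; (−1)^{-4·-2·2}·(+1)^-2·(-1)^-4 = +1.
v=17: a=17^1·(≡14), b=17^0·(≡15) mod 17; (14|17)=-1, (15|17)=+1; (−1)^{1·0·8}·(-1)^0·(+1)^1 = +1.
v=37: a=37^3·(≡1), b=37^1·(≡12) mod 37; (1|37)=+1, (12|37)=+1; (−1)^{3·1·18}·(+1)^1·(+1)^3 = +1.
v=29: a=29^1·(≡4), b=29^0·(≡7) mod 29; (4|29)=+1, (7|29)=+1; (−1)^{1·0·14}·(+1)^0·(+1)^1 = +1.
v=2: v_2(a)=-16, v_2(b)=-6; units ≡ 1, 1 (mod 8); ε·ε+αω+βω = 0·0+-16·0+-6·0 ≡ 0  ⇒  (a,b)_2 = +1.
v=13: a=13^1·(≡12), b=13^0·(≡1) mod 13; (12|13)=+1, (1|13)=+1; (−1)^{1·0·6}·(+1)^0·(+1)^1 = +1.
Ram(-566036471, -407) = {7, 11, 31, ∞}; no ℚ_7-point on the conic.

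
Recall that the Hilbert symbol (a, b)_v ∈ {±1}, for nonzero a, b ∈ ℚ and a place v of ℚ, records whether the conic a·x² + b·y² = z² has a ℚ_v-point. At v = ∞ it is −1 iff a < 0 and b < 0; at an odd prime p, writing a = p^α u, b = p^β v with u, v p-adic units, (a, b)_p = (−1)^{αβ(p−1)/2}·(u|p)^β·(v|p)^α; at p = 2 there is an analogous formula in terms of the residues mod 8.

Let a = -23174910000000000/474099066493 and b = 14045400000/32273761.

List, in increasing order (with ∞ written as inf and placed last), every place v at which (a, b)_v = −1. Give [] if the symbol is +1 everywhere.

[5, 13]

Mod squares: a ≡ -143, b ≡ 15. Check v ∈ {∞, 2, 3, 5, 11, 13, 17, 19, 23}.
v=5: a=5^10·(≡2), b=5^5·(≡3) mod 5; (2|5)=-1, (3|5)=-1; (−1)^{10·5·2}·(-1)^5·(-1)^10 = -1.
v=19: a=19^-4·(≡7), b=19^-2·(≡3) mod 19; (7|19)=+1, (3|19)=-1; (−1)^{-4·-2·9}·(+1)^-2·(-1)^-4 = +1.
v=2: v_2(a)=10, v_2(b)=6; units ≡ 1, 7 (mod 8); ε·ε+αω+βω = 0·1+10·0+6·0 ≡ 0  ⇒  (a,b)_2 = +1.
v=11: a=11^1·(≡3), b=11^0·(≡9) mod 11; (3|11)=+1, (9|11)=+1; (−1)^{1·0·5}·(+1)^0·(+1)^1 = +1.
v=13: a=13^-1·(≡5), b=13^-2·(≡5) mod 13; (5|13)=-1, (5|13)=-1; (−1)^{-1·-2·6}·(-1)^-2·(-1)^-1 = -1.
v=17: a=17^2·(≡7), b=17^2·(≡1) mod 17; (7|17)=-1, (1|17)=+1; (−1)^{2·2·8}·(-1)^2·(+1)^2 = +1.
v=∞: -143 < 0 and 15 > 0  ⇒  (a,b)_∞ = +1.
v=3: a=3^6·(≡1), b=3^5·(≡2) mod 3; (1|3)=+1, (2|3)=-1; (−1)^{6·5·1}·(+1)^5·(-1)^6 = +1.
v=23: a=23^-4·(≡12), b=23^-2·(≡11) mod 23; (12|23)=+1, (11|23)=-1; (−1)^{-4·-2·11}·(+1)^-2·(-1)^-4 = +1.
Ram(-143, 15) = {5, 13}; no ℚ_5-point on the conic.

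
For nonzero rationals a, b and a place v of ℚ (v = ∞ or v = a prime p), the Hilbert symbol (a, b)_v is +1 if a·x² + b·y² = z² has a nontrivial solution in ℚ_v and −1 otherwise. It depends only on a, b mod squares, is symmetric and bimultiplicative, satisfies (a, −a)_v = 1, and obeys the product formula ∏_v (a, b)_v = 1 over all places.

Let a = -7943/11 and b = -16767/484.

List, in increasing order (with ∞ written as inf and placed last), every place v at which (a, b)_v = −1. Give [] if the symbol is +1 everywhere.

(a, b) ≡ (-517, -23) mod (ℚ^×)²; places V = {2, 3, 11, 13, 23, 47, ∞}.
(a,b)_3: α=0, u≡2; β=6, v≡1 (mod 3); (2|3)=-1, (1|3)=+1; sign (−1)^0·-1^6·+1^0 = +1.
(a,b)_2: α=0, β=-2; u≡3, v≡1 (mod 8); ε(u)ε(v)=1·0, αω(v)=0·0, βω(u)=-2·1; sum ≡ 0  ⇒  +1.
(a,b)_11: α=-1, u≡10; β=-2, v≡2 (mod 11); (10|11)=-1, (2|11)=-1; sign (−1)^0·-1^-2·-1^-1 = -1.
(a,b)_23: α=0, u≡16; β=1, v≡7 (mod 23); (16|23)=+1, (7|23)=-1; sign (−1)^0·+1^1·-1^0 = +1.
(a,b)_∞: sgn(-517)=−, sgn(-23)=−, so -1.
(a,b)_47: α=1, u≡6; β=0, v≡21 (mod 47); (6|47)=+1, (21|47)=+1; sign (−1)^0·+1^0·+1^1 = +1.
(a,b)_13: α=2, u≡4; β=0, v≡1 (mod 13); (4|13)=+1, (1|13)=+1; sign (−1)^0·+1^0·+1^2 = +1.
(-517, -23 / ℚ) ramifies at {11, ∞}: a division algebra.

[11, inf]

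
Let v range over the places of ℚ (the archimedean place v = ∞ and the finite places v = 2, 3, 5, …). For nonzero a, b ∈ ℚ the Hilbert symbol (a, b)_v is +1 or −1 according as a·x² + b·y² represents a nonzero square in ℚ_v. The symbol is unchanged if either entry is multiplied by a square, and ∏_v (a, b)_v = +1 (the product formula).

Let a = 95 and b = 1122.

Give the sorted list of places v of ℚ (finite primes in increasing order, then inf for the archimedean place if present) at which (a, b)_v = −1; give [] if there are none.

(a, b) ≡ (95, 1122) mod (ℚ^×)²; places V = {2, 3, 5, 11, 17, 19, ∞}.
(a,b)_19: α=1, u≡5; β=0, v≡1 (mod 19); (5|19)=+1, (1|19)=+1; sign (−1)^0·+1^0·+1^1 = +1.
(a,b)_17: α=0, u≡10; β=1, v≡15 (mod 17); (10|17)=-1, (15|17)=+1; sign (−1)^0·-1^1·+1^0 = -1.
(a,b)_11: α=0, u≡7; β=1, v≡3 (mod 11); (7|11)=-1, (3|11)=+1; sign (−1)^0·-1^1·+1^0 = -1.
(a,b)_2: α=0, β=1; u≡7, v≡1 (mod 8); ε(u)ε(v)=1·0, αω(v)=0·0, βω(u)=1·0; sum ≡ 0  ⇒  +1.
(a,b)_3: α=0, u≡2; β=1, v≡2 (mod 3); (2|3)=-1, (2|3)=-1; sign (−1)^0·-1^1·-1^0 = -1.
(a,b)_5: α=1, u≡4; β=0, v≡2 (mod 5); (4|5)=+1, (2|5)=-1; sign (−1)^0·+1^0·-1^1 = -1.
(a,b)_∞: sgn(95)=+, sgn(1122)=+, so +1.
(95, 1122 / ℚ) ramifies at {3, 5, 11, 17}: a division algebra.

[3, 5, 11, 17]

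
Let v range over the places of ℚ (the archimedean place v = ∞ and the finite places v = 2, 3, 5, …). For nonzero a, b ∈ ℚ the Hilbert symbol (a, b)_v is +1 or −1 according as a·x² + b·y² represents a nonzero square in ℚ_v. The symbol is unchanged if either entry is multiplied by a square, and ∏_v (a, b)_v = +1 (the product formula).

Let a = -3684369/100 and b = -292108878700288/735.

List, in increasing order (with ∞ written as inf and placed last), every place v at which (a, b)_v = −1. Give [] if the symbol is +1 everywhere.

Mod squares: a ≡ -129, b ≡ -324105. Check v ∈ {∞, 2, 3, 5, 7, 13, 17, 31, 41, 43}.
v=31: a=31^0·(≡15), b=31^1·(≡11) mod 31; (15|31)=-1, (11|31)=-1; (−1)^{0·1·15}·(-1)^1·(-1)^0 = -1.
v=7: a=7^0·(≡2), b=7^-2·(≡1) mod 7; (2|7)=+1, (1|7)=+1; (−1)^{0·-2·3}·(+1)^-2·(+1)^0 = +1.
v=17: a=17^0·(≡5), b=17^1·(≡13) mod 17; (5|17)=-1, (13|17)=+1; (−1)^{0·1·8}·(-1)^1·(+1)^0 = -1.
v=5: a=5^-2·(≡4), b=5^-1·(≡1) mod 5; (4|5)=+1, (1|5)=+1; (−1)^{-2·-1·2}·(+1)^-1·(+1)^-2 = +1.
v=43: a=43^1·(≡38), b=43^2·(≡30) mod 43; (38|43)=+1, (30|43)=-1; (−1)^{1·2·21}·(+1)^2·(-1)^1 = -1.
v=2: v_2(a)=-2, v_2(b)=8; units ≡ 7, 7 (mod 8); ε·ε+αω+βω = 1·1+-2·0+8·0 ≡ 1  ⇒  (a,b)_2 = -1.
v=3: a=3^1·(≡2), b=3^-1·(≡1) mod 3; (2|3)=-1, (1|3)=+1; (−1)^{1·-1·1}·(-1)^-1·(+1)^1 = +1.
v=41: a=41^0·(≡19), b=41^1·(≡9) mod 41; (19|41)=-1, (9|41)=+1; (−1)^{0·1·20}·(-1)^1·(+1)^0 = -1.
v=13: a=13^4·(≡3), b=13^4·(≡11) mod 13; (3|13)=+1, (11|13)=-1; (−1)^{4·4·6}·(+1)^4·(-1)^4 = +1.
v=∞: -129 < 0 and -324105 < 0  ⇒  (a,b)_∞ = -1.
|Ram(-129, -324105)| = 6, even; anisotropic at {2, 17, 31, 41, 43, ∞}.

[2, 17, 31, 41, 43, inf]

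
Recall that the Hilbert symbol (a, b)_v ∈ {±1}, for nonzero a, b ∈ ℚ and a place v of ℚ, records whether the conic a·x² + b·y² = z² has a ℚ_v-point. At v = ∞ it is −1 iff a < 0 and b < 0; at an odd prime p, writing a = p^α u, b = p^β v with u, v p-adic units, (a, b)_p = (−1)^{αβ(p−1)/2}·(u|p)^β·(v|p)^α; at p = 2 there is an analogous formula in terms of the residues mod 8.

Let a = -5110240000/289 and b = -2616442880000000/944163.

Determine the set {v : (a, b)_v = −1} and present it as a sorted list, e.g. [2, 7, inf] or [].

[3, inf]

Mod squares: a ≡ -19, b ≡ -285. Check v ∈ {∞, 2, 3, 5, 11, 17, 19, 41}.
v=19: a=19^1·(≡12), b=19^1·(≡11) mod 19; (12|19)=-1, (11|19)=+1; (−1)^{1·1·9}·(-1)^1·(+1)^1 = +1.
v=5: a=5^4·(≡4), b=5^7·(≡2) mod 5; (4|5)=+1, (2|5)=-1; (−1)^{4·7·2}·(+1)^7·(-1)^4 = +1.
v=41: a=41^2·(≡34), b=41^2·(≡2) mod 41; (34|41)=-1, (2|41)=+1; (−1)^{2·2·20}·(-1)^2·(+1)^2 = +1.
v=11: a=11^0·(≡1), b=11^-2·(≡1) mod 11; (1|11)=+1, (1|11)=+1; (−1)^{0·-2·5}·(+1)^-2·(+1)^0 = +1.
v=3: a=3^0·(≡2), b=3^-3·(≡1) mod 3; (2|3)=-1, (1|3)=+1; (−1)^{0·-3·1}·(-1)^-3·(+1)^0 = -1.
v=2: v_2(a)=8, v_2(b)=20; units ≡ 5, 3 (mod 8); ε·ε+αω+βω = 0·1+8·1+20·1 ≡ 0  ⇒  (a,b)_2 = +1.
v=17: a=17^-2·(≡1), b=17^-2·(≡15) mod 17; (1|17)=+1, (15|17)=+1; (−1)^{-2·-2·8}·(+1)^-2·(+1)^-2 = +1.
v=∞: -19 < 0 and -285 < 0  ⇒  (a,b)_∞ = -1.
|Ram(-19, -285)| = 2, even; anisotropic at {3, ∞}.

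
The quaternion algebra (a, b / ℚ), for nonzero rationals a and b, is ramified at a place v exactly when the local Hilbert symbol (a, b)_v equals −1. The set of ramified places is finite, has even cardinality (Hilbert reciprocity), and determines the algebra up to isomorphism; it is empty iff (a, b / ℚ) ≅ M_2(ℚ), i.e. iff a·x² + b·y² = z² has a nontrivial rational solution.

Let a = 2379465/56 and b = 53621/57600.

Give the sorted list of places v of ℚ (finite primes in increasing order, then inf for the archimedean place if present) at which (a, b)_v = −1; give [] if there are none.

[2, 19]

(a, b) ≡ (30590, 29) mod (ℚ^×)²; places V = {2, 3, 5, 7, 11, 19, 23, 29, 43, ∞}.
(a,b)_43: α=0, u≡41; β=2, v≡5 (mod 43); (41|43)=+1, (5|43)=-1; sign (−1)^0·+1^2·-1^0 = +1.
(a,b)_23: α=1, u≡7; β=0, v≡1 (mod 23); (7|23)=-1, (1|23)=+1; sign (−1)^0·-1^0·+1^1 = +1.
(a,b)_∞: sgn(30590)=+, sgn(29)=+, so +1.
(a,b)_19: α=1, u≡13; β=0, v≡2 (mod 19); (13|19)=-1, (2|19)=-1; sign (−1)^0·-1^0·-1^1 = -1.
(a,b)_11: α=2, u≡8; β=0, v≡10 (mod 11); (8|11)=-1, (10|11)=-1; sign (−1)^0·-1^0·-1^2 = +1.
(a,b)_29: α=0, u≡7; β=1, v≡23 (mod 29); (7|29)=+1, (23|29)=+1; sign (−1)^0·+1^1·+1^0 = +1.
(a,b)_3: α=2, u≡2; β=-2, v≡2 (mod 3); (2|3)=-1, (2|3)=-1; sign (−1)^0·-1^-2·-1^2 = +1.
(a,b)_7: α=-1, u≡4; β=0, v≡2 (mod 7); (4|7)=+1, (2|7)=+1; sign (−1)^0·+1^0·+1^-1 = +1.
(a,b)_5: α=1, u≡3; β=-2, v≡4 (mod 5); (3|5)=-1, (4|5)=+1; sign (−1)^0·-1^-2·+1^1 = +1.
(a,b)_2: α=-3, β=-8; u≡7, v≡5 (mod 8); ε(u)ε(v)=1·0, αω(v)=-3·1, βω(u)=-8·0; sum ≡ 1  ⇒  -1.
|Ram(30590, 29)| = 2, even; anisotropic at {2, 19}.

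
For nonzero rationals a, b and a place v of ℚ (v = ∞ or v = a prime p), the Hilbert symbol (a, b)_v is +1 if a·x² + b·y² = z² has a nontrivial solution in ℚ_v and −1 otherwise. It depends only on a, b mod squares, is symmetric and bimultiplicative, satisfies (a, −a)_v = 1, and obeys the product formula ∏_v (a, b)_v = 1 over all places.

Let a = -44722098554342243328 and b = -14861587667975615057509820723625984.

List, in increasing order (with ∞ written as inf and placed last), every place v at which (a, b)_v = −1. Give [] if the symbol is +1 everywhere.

[3, 17, 23, 37, 41, inf]

Mod squares: a ≡ -3986143, b ≡ -732711. Check v ∈ {∞, 2, 3, 7, 17, 19, 23, 37, 41, 43}.
v=3: a=3^2·(≡2), b=3^1·(≡2) mod 3; (2|3)=-1, (2|3)=-1; (−1)^{2·1·1}·(-1)^1·(-1)^2 = -1.
v=2: v_2(a)=10, v_2(b)=20; units ≡ 1, 1 (mod 8); ε·ε+αω+βω = 0·0+10·0+20·0 ≡ 0  ⇒  (a,b)_2 = +1.
v=23: a=23^2·(≡22), b=23^3·(≡19) mod 23; (22|23)=-1, (19|23)=-1; (−1)^{2·3·11}·(-1)^3·(-1)^2 = -1.
v=7: a=7^1·(≡1), b=7^3·(≡5) mod 7; (1|7)=+1, (5|7)=-1; (−1)^{1·3·3}·(+1)^3·(-1)^1 = +1.
v=17: a=17^1·(≡9), b=17^2·(≡14) mod 17; (9|17)=+1, (14|17)=-1; (−1)^{1·2·8}·(+1)^2·(-1)^1 = -1.
v=∞: -3986143 < 0 and -732711 < 0  ⇒  (a,b)_∞ = -1.
v=41: a=41^3·(≡17), b=41^5·(≡4) mod 41; (17|41)=-1, (4|41)=+1; (−1)^{3·5·20}·(-1)^5·(+1)^3 = -1.
v=19: a=19^1·(≡11), b=19^2·(≡11) mod 19; (11|19)=+1, (11|19)=+1; (−1)^{1·2·9}·(+1)^2·(+1)^1 = +1.
v=43: a=43^1·(≡18), b=43^2·(≡24) mod 43; (18|43)=-1, (24|43)=+1; (−1)^{1·2·21}·(-1)^2·(+1)^1 = +1.
v=37: a=37^2·(≡2), b=37^3·(≡24) mod 37; (2|37)=-1, (24|37)=-1; (−1)^{2·3·18}·(-1)^3·(-1)^2 = -1.
(-3986143, -732711 / ℚ) ramifies at {3, 17, 23, 37, 41, ∞}: a division algebra.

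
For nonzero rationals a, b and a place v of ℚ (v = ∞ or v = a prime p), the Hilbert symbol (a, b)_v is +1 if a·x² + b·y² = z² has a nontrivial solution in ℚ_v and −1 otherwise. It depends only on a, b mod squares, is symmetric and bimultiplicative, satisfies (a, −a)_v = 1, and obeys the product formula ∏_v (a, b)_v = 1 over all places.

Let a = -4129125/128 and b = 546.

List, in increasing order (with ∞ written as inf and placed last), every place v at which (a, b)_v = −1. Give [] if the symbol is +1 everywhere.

(a, b) ≡ (-2730, 546) mod (ℚ^×)²; places V = {2, 3, 5, 7, 11, 13, ∞}.
(a,b)_3: α=1, u≡2; β=1, v≡2 (mod 3); (2|3)=-1, (2|3)=-1; sign (−1)^1·-1^1·-1^1 = -1.
(a,b)_11: α=2, u≡9; β=0, v≡7 (mod 11); (9|11)=+1, (7|11)=-1; sign (−1)^0·+1^0·-1^2 = +1.
(a,b)_7: α=1, u≡4; β=1, v≡1 (mod 7); (4|7)=+1, (1|7)=+1; sign (−1)^1·+1^1·+1^1 = -1.
(a,b)_13: α=1, u≡11; β=1, v≡3 (mod 13); (11|13)=-1, (3|13)=+1; sign (−1)^0·-1^1·+1^1 = -1.
(a,b)_∞: sgn(-2730)=−, sgn(546)=+, so +1.
(a,b)_2: α=-7, β=1; u≡3, v≡1 (mod 8); ε(u)ε(v)=1·0, αω(v)=-7·0, βω(u)=1·1; sum ≡ 1  ⇒  -1.
(a,b)_5: α=3, u≡4; β=0, v≡1 (mod 5); (4|5)=+1, (1|5)=+1; sign (−1)^0·+1^0·+1^3 = +1.
|Ram(-2730, 546)| = 4, even; anisotropic at {2, 3, 7, 13}.

[2, 3, 7, 13]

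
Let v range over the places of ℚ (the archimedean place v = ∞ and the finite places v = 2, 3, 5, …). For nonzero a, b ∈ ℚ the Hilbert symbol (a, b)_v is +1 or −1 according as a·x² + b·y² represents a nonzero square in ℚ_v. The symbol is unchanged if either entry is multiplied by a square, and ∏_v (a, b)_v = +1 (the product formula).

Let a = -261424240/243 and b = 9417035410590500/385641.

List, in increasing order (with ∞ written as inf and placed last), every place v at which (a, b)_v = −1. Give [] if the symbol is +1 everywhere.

[3, 7, 11, 31]

(a, b) ≡ (-35805, 40145) mod (ℚ^×)²; places V = {2, 3, 5, 7, 11, 17, 23, 31, 37, ∞}.
(a,b)_11: α=1, u≡1; β=2, v≡7 (mod 11); (1|11)=+1, (7|11)=-1; sign (−1)^0·+1^2·-1^1 = -1.
(a,b)_5: α=1, u≡4; β=3, v≡4 (mod 5); (4|5)=+1, (4|5)=+1; sign (−1)^0·+1^3·+1^1 = +1.
(a,b)_7: α=1, u≡2; β=3, v≡2 (mod 7); (2|7)=+1, (2|7)=+1; sign (−1)^1·+1^3·+1^1 = -1.
(a,b)_37: α=2, u≡21; β=3, v≡12 (mod 37); (21|37)=+1, (12|37)=+1; sign (−1)^0·+1^3·+1^2 = +1.
(a,b)_∞: sgn(-35805)=−, sgn(40145)=+, so +1.
(a,b)_3: α=-5, u≡2; β=-6, v≡2 (mod 3); (2|3)=-1, (2|3)=-1; sign (−1)^0·-1^-6·-1^-5 = -1.
(a,b)_31: α=1, u≡22; β=1, v≡23 (mod 31); (22|31)=-1, (23|31)=-1; sign (−1)^1·-1^1·-1^1 = -1.
(a,b)_17: α=0, u≡12; β=2, v≡9 (mod 17); (12|17)=-1, (9|17)=+1; sign (−1)^0·-1^2·+1^0 = +1.
(a,b)_23: α=0, u≡3; β=-2, v≡10 (mod 23); (3|23)=+1, (10|23)=-1; sign (−1)^0·+1^-2·-1^0 = +1.
(a,b)_2: α=4, β=2; u≡3, v≡1 (mod 8); ε(u)ε(v)=1·0, αω(v)=4·0, βω(u)=2·1; sum ≡ 0  ⇒  +1.
Ram(-35805, 40145) = {3, 7, 11, 31}; no ℚ_3-point on the conic.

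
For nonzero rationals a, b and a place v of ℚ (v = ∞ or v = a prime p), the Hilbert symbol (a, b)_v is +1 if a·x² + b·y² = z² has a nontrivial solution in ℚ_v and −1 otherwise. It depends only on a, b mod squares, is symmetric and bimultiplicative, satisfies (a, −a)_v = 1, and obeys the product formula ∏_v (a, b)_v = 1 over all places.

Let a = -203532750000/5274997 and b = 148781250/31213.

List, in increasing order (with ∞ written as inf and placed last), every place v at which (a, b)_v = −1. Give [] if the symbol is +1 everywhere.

(a, b) ≡ (-247, 26) mod (ℚ^×)²; places V = {2, 3, 5, 7, 13, 19, 23, ∞}.
(a,b)_19: α=1, u≡1; β=0, v≡9 (mod 19); (1|19)=+1, (9|19)=+1; sign (−1)^0·+1^0·+1^1 = +1.
(a,b)_2: α=4, β=1; u≡1, v≡5 (mod 8); ε(u)ε(v)=0·0, αω(v)=4·1, βω(u)=1·0; sum ≡ 0  ⇒  +1.
(a,b)_∞: sgn(-247)=−, sgn(26)=+, so +1.
(a,b)_3: α=4, u≡2; β=2, v≡2 (mod 3); (2|3)=-1, (2|3)=-1; sign (−1)^0·-1^2·-1^4 = +1.
(a,b)_13: α=-3, u≡2; β=-1, v≡8 (mod 13); (2|13)=-1, (8|13)=-1; sign (−1)^0·-1^-1·-1^-3 = +1.
(a,b)_7: α=-4, u≡6; β=-4, v≡5 (mod 7); (6|7)=-1, (5|7)=-1; sign (−1)^0·-1^-4·-1^-4 = +1.
(a,b)_5: α=6, u≡2; β=6, v≡4 (mod 5); (2|5)=-1, (4|5)=+1; sign (−1)^0·-1^6·+1^6 = +1.
(a,b)_23: α=2, u≡16; β=2, v≡3 (mod 23); (16|23)=+1, (3|23)=+1; sign (−1)^0·+1^2·+1^2 = +1.
Every local symbol is +1, so the conic -247·x² + 26·y² = z² has ℚ_v-points for all v and hence a ℚ-point; (a, b / ℚ) ≅ M_2(ℚ).

[]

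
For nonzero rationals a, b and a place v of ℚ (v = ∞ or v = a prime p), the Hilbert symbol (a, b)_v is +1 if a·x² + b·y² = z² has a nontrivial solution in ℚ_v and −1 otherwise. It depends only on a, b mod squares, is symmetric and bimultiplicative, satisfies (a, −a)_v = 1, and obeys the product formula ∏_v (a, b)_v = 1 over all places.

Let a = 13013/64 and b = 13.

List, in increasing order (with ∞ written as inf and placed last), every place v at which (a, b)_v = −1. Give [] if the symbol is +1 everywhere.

[7, 11]

Mod squares: a ≡ 77, b ≡ 13. Check v ∈ {∞, 2, 7, 11, 13}.
v=13: a=13^2·(≡1), b=13^1·(≡1) mod 13; (1|13)=+1, (1|13)=+1; (−1)^{2·1·6}·(+1)^1·(+1)^2 = +1.
v=2: v_2(a)=-6, v_2(b)=0; units ≡ 5, 5 (mod 8); ε·ε+αω+βω = 0·0+-6·1+0·1 ≡ 0  ⇒  (a,b)_2 = +1.
v=11: a=11^1·(≡8), b=11^0·(≡2) mod 11; (8|11)=-1, (2|11)=-1; (−1)^{1·0·5}·(-1)^0·(-1)^1 = -1.
v=7: a=7^1·(≡4), b=7^0·(≡6) mod 7; (4|7)=+1, (6|7)=-1; (−1)^{1·0·3}·(+1)^0·(-1)^1 = -1.
v=∞: 77 > 0 and 13 > 0  ⇒  (a,b)_∞ = +1.
Ram(77, 13) = {7, 11}; no ℚ_7-point on the conic.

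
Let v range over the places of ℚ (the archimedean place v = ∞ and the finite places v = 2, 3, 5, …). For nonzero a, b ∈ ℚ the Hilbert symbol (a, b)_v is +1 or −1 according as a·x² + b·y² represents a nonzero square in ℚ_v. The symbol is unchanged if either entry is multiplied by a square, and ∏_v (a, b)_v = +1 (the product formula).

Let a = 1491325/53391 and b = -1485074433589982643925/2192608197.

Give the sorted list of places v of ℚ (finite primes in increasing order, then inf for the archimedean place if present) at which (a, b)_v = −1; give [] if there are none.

[2, 3, 17, 29]

(a, b) ≡ (19227, -6409) mod (ℚ^×)²; places V = {2, 3, 5, 11, 13, 17, 23, 29, 37, ∞}.
(a,b)_29: α=1, u≡4; β=3, v≡19 (mod 29); (4|29)=+1, (19|29)=-1; sign (−1)^0·+1^3·-1^1 = -1.
(a,b)_37: α=-2, u≡20; β=-2, v≡35 (mod 37); (20|37)=-1, (35|37)=-1; sign (−1)^0·-1^-2·-1^-2 = +1.
(a,b)_∞: sgn(19227)=+, sgn(-6409)=−, so +1.
(a,b)_2: α=0, β=0; u≡3, v≡7 (mod 8); ε(u)ε(v)=1·1, αω(v)=0·0, βω(u)=0·1; sum ≡ 1  ⇒  -1.
(a,b)_13: α=-1, u≡9; β=-3, v≡4 (mod 13); (9|13)=+1, (4|13)=+1; sign (−1)^0·+1^-3·+1^-1 = +1.
(a,b)_5: α=2, u≡3; β=2, v≡4 (mod 5); (3|5)=-1, (4|5)=+1; sign (−1)^0·-1^2·+1^2 = +1.
(a,b)_23: α=0, u≡15; β=4, v≡8 (mod 23); (15|23)=-1, (8|23)=+1; sign (−1)^0·-1^4·+1^0 = +1.
(a,b)_3: α=-1, u≡1; β=-6, v≡2 (mod 3); (1|3)=+1, (2|3)=-1; sign (−1)^0·+1^-6·-1^-1 = -1.
(a,b)_17: α=1, u≡2; β=3, v≡7 (mod 17); (2|17)=+1, (7|17)=-1; sign (−1)^0·+1^3·-1^1 = -1.
(a,b)_11: α=2, u≡2; β=6, v≡9 (mod 11); (2|11)=-1, (9|11)=+1; sign (−1)^0·-1^6·+1^2 = +1.
(19227, -6409 / ℚ) ramifies at {2, 3, 17, 29}: a division algebra.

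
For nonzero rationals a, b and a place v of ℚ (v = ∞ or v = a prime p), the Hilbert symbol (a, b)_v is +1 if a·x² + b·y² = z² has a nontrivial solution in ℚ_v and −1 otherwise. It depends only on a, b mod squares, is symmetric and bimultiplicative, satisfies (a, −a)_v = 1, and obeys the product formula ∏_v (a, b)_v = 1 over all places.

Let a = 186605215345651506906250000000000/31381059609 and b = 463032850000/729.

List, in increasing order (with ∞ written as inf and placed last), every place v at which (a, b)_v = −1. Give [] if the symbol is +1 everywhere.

[5, 7, 19, 29]

(a, b) ≡ (145, 19285) mod (ℚ^×)²; places V = {2, 3, 5, 7, 19, 29, ∞}.
(a,b)_3: α=-22, u≡1; β=-6, v≡1 (mod 3); (1|3)=+1, (1|3)=+1; sign (−1)^0·+1^-6·+1^-22 = +1.
(a,b)_29: α=3, u≡20; β=1, v≡14 (mod 29); (20|29)=+1, (14|29)=-1; sign (−1)^0·+1^1·-1^3 = -1.
(a,b)_5: α=15, u≡1; β=5, v≡3 (mod 5); (1|5)=+1, (3|5)=-1; sign (−1)^0·+1^5·-1^15 = -1.
(a,b)_7: α=14, u≡5; β=5, v≡2 (mod 7); (5|7)=-1, (2|7)=+1; sign (−1)^0·-1^5·+1^14 = -1.
(a,b)_19: α=2, u≡18; β=1, v≡10 (mod 19); (18|19)=-1, (10|19)=-1; sign (−1)^0·-1^1·-1^2 = -1.
(a,b)_∞: sgn(145)=+, sgn(19285)=+, so +1.
(a,b)_2: α=10, β=4; u≡1, v≡5 (mod 8); ε(u)ε(v)=0·0, αω(v)=10·1, βω(u)=4·0; sum ≡ 0  ⇒  +1.
Ram(145, 19285) = {5, 7, 19, 29}; no ℚ_5-point on the conic.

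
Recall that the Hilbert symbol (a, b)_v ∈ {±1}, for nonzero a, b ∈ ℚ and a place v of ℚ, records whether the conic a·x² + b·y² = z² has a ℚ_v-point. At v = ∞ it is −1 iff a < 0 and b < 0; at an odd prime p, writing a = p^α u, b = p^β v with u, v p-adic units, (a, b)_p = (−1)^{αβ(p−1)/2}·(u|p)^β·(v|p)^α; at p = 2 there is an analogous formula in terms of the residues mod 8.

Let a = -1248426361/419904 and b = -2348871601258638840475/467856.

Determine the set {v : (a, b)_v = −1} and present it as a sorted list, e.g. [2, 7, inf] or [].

Mod squares: a ≡ -519961, b ≡ -144739. Check v ∈ {∞, 2, 3, 5, 7, 13, 19, 23, 29, 31, 37, 47}.
v=5: a=5^0·(≡1), b=5^2·(≡1) mod 5; (1|5)=+1, (1|5)=+1; (−1)^{0·2·2}·(+1)^2·(+1)^0 = +1.
v=7: a=7^4·(≡3), b=7^5·(≡1) mod 7; (3|7)=-1, (1|7)=+1; (−1)^{4·5·3}·(-1)^5·(+1)^4 = -1.
v=47: a=47^1·(≡35), b=47^2·(≡12) mod 47; (35|47)=-1, (12|47)=+1; (−1)^{1·2·23}·(-1)^2·(+1)^1 = +1.
v=13: a=13^1·(≡9), b=13^2·(≡3) mod 13; (9|13)=+1, (3|13)=+1; (−1)^{1·2·6}·(+1)^2·(+1)^1 = +1.
v=31: a=31^0·(≡10), b=31^1·(≡15) mod 31; (10|31)=+1, (15|31)=-1; (−1)^{0·1·15}·(+1)^1·(-1)^0 = +1.
v=23: a=23^1·(≡4), b=23^3·(≡18) mod 23; (4|23)=+1, (18|23)=+1; (−1)^{1·3·11}·(+1)^3·(+1)^1 = -1.
v=2: v_2(a)=-6, v_2(b)=-4; units ≡ 7, 5 (mod 8); ε·ε+αω+βω = 1·0+-6·1+-4·0 ≡ 0  ⇒  (a,b)_2 = +1.
v=19: a=19^0·(≡2), b=19^-2·(≡14) mod 19; (2|19)=-1, (14|19)=-1; (−1)^{0·-2·9}·(-1)^-2·(-1)^0 = +1.
v=∞: -519961 < 0 and -144739 < 0  ⇒  (a,b)_∞ = -1.
v=29: a=29^0·(≡7), b=29^1·(≡3) mod 29; (7|29)=+1, (3|29)=-1; (−1)^{0·1·14}·(+1)^1·(-1)^0 = +1.
v=3: a=3^-8·(≡2), b=3^-4·(≡2) mod 3; (2|3)=-1, (2|3)=-1; (−1)^{-8·-4·1}·(-1)^-4·(-1)^-8 = +1.
v=37: a=37^1·(≡36), b=37^2·(≡13) mod 37; (36|37)=+1, (13|37)=-1; (−1)^{1·2·18}·(+1)^2·(-1)^1 = -1.
(-519961, -144739 / ℚ) ramifies at {7, 23, 37, ∞}: a division algebra.

[7, 23, 37, inf]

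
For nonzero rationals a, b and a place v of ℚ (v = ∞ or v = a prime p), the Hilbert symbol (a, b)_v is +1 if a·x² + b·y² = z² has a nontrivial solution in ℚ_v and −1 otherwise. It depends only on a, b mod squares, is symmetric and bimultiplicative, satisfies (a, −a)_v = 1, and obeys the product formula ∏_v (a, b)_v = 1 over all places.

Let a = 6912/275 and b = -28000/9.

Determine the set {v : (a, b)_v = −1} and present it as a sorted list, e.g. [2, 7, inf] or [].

(a, b) ≡ (33, -70) mod (ℚ^×)²; places V = {2, 3, 5, 7, 11, ∞}.
(a,b)_3: α=3, u≡2; β=-2, v≡2 (mod 3); (2|3)=-1, (2|3)=-1; sign (−1)^0·-1^-2·-1^3 = -1.
(a,b)_7: α=0, u≡5; β=1, v≡2 (mod 7); (5|7)=-1, (2|7)=+1; sign (−1)^0·-1^1·+1^0 = -1.
(a,b)_5: α=-2, u≡2; β=3, v≡4 (mod 5); (2|5)=-1, (4|5)=+1; sign (−1)^0·-1^3·+1^-2 = -1.
(a,b)_11: α=-1, u≡5; β=0, v≡8 (mod 11); (5|11)=+1, (8|11)=-1; sign (−1)^0·+1^0·-1^-1 = -1.
(a,b)_2: α=8, β=5; u≡1, v≡5 (mod 8); ε(u)ε(v)=0·0, αω(v)=8·1, βω(u)=5·0; sum ≡ 0  ⇒  +1.
(a,b)_∞: sgn(33)=+, sgn(-70)=−, so +1.
Ram(33, -70) = {3, 5, 7, 11}; no ℚ_3-point on the conic.

[3, 5, 7, 11]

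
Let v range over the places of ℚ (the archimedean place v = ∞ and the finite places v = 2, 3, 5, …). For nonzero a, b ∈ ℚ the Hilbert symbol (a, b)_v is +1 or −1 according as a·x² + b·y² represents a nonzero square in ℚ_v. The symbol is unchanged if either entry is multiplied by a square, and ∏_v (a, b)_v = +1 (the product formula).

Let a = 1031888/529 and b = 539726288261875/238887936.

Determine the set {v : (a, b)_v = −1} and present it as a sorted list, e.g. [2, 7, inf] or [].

[13, 17]

Mod squares: a ≡ 533, b ≡ 8486179. Check v ∈ {∞, 2, 3, 5, 7, 11, 13, 17, 19, 23, 29, 41, 43, 47}.
v=19: a=19^0·(≡7), b=19^1·(≡2) mod 19; (7|19)=+1, (2|19)=-1; (−1)^{0·1·9}·(+1)^1·(-1)^0 = +1.
v=2: v_2(a)=4, v_2(b)=-10; units ≡ 5, 3 (mod 8); ε·ε+αω+βω = 0·1+4·1+-10·1 ≡ 0  ⇒  (a,b)_2 = +1.
v=43: a=43^0·(≡41), b=43^1·(≡30) mod 43; (41|43)=+1, (30|43)=-1; (−1)^{0·1·21}·(+1)^1·(-1)^0 = +1.
v=3: a=3^0·(≡2), b=3^-2·(≡1) mod 3; (2|3)=-1, (1|3)=+1; (−1)^{0·-2·1}·(-1)^-2·(+1)^0 = +1.
v=23: a=23^-2·(≡16), b=23^-2·(≡11) mod 23; (16|23)=+1, (11|23)=-1; (−1)^{-2·-2·11}·(+1)^-2·(-1)^-2 = +1.
v=47: a=47^0·(≡12), b=47^1·(≡38) mod 47; (12|47)=+1, (38|47)=-1; (−1)^{0·1·23}·(+1)^1·(-1)^0 = +1.
v=5: a=5^0·(≡2), b=5^4·(≡4) mod 5; (2|5)=-1, (4|5)=+1; (−1)^{0·4·2}·(-1)^4·(+1)^0 = +1.
v=∞: 533 > 0 and 8486179 > 0  ⇒  (a,b)_∞ = +1.
v=17: a=17^0·(≡11), b=17^1·(≡9) mod 17; (11|17)=-1, (9|17)=+1; (−1)^{0·1·8}·(-1)^1·(+1)^0 = -1.
v=11: a=11^2·(≡3), b=11^2·(≡9) mod 11; (3|11)=+1, (9|11)=+1; (−1)^{2·2·5}·(+1)^2·(+1)^2 = +1.
v=41: a=41^1·(≡22), b=41^0·(≡10) mod 41; (22|41)=-1, (10|41)=+1; (−1)^{1·0·20}·(-1)^0·(+1)^1 = +1.
v=29: a=29^0·(≡18), b=29^2·(≡28) mod 29; (18|29)=-1, (28|29)=+1; (−1)^{0·2·14}·(-1)^2·(+1)^0 = +1.
v=13: a=13^1·(≡7), b=13^1·(≡10) mod 13; (7|13)=-1, (10|13)=+1; (−1)^{1·1·6}·(-1)^1·(+1)^1 = -1.
v=7: a=7^0·(≡1), b=7^-2·(≡4) mod 7; (1|7)=+1, (4|7)=+1; (−1)^{0·-2·3}·(+1)^-2·(+1)^0 = +1.
Ram(533, 8486179) = {13, 17}; no ℚ_13-point on the conic.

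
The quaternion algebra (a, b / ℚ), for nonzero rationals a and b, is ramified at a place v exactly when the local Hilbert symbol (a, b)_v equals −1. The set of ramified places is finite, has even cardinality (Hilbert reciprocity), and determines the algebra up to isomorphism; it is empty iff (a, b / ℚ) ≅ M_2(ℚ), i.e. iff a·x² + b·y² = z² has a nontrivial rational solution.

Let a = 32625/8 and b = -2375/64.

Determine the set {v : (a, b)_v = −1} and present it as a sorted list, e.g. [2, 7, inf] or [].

[5, 29]

(a, b) ≡ (290, -95) mod (ℚ^×)²; places V = {2, 3, 5, 19, 29, ∞}.
(a,b)_∞: sgn(290)=+, sgn(-95)=−, so +1.
(a,b)_2: α=-3, β=-6; u≡1, v≡1 (mod 8); ε(u)ε(v)=0·0, αω(v)=-3·0, βω(u)=-6·0; sum ≡ 0  ⇒  +1.
(a,b)_5: α=3, u≡2; β=3, v≡4 (mod 5); (2|5)=-1, (4|5)=+1; sign (−1)^0·-1^3·+1^3 = -1.
(a,b)_3: α=2, u≡2; β=0, v≡1 (mod 3); (2|3)=-1, (1|3)=+1; sign (−1)^0·-1^0·+1^2 = +1.
(a,b)_29: α=1, u≡21; β=0, v≡15 (mod 29); (21|29)=-1, (15|29)=-1; sign (−1)^0·-1^0·-1^1 = -1.
(a,b)_19: α=0, u≡5; β=1, v≡12 (mod 19); (5|19)=+1, (12|19)=-1; sign (−1)^0·+1^1·-1^0 = +1.
(290, -95 / ℚ) ramifies at {5, 29}: a division algebra.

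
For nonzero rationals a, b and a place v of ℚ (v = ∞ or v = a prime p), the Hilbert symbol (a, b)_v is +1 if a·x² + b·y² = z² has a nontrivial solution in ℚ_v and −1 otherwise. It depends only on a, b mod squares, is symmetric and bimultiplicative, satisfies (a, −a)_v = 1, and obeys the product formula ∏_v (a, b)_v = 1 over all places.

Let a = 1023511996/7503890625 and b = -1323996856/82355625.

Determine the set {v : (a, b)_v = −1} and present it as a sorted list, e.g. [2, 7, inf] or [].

[13, 29]

(a, b) ≡ (31, -23374) mod (ℚ^×)²; places V = {2, 3, 5, 7, 11, 13, 17, 29, 31, ∞}.
(a,b)_13: α=4, u≡6; β=1, v≡1 (mod 13); (6|13)=-1, (1|13)=+1; sign (−1)^0·-1^1·+1^4 = -1.
(a,b)_∞: sgn(31)=+, sgn(-23374)=−, so +1.
(a,b)_17: α=2, u≡6; β=2, v≡1 (mod 17); (6|17)=-1, (1|17)=+1; sign (−1)^0·-1^2·+1^2 = +1.
(a,b)_5: α=-6, u≡4; β=-4, v≡1 (mod 5); (4|5)=+1, (1|5)=+1; sign (−1)^0·+1^-4·+1^-6 = +1.
(a,b)_31: α=1, u≡1; β=1, v≡27 (mod 31); (1|31)=+1, (27|31)=-1; sign (−1)^1·+1^1·-1^1 = +1.
(a,b)_7: α=-2, u≡3; β=2, v≡3 (mod 7); (3|7)=-1, (3|7)=-1; sign (−1)^0·-1^2·-1^-2 = +1.
(a,b)_29: α=0, u≡8; β=1, v≡25 (mod 29); (8|29)=-1, (25|29)=+1; sign (−1)^0·-1^1·+1^0 = -1.
(a,b)_2: α=2, β=3; u≡7, v≡1 (mod 8); ε(u)ε(v)=1·0, αω(v)=2·0, βω(u)=3·0; sum ≡ 0  ⇒  +1.
(a,b)_11: α=-2, u≡1; β=-4, v≡4 (mod 11); (1|11)=+1, (4|11)=+1; sign (−1)^0·+1^-4·+1^-2 = +1.
(a,b)_3: α=-4, u≡1; β=-2, v≡2 (mod 3); (1|3)=+1, (2|3)=-1; sign (−1)^0·+1^-2·-1^-4 = +1.
Ram(31, -23374) = {13, 29}; no ℚ_13-point on the conic.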